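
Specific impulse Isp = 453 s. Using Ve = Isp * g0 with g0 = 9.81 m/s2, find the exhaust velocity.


Ve = Isp * g0 = 453 * 9.81 = 4443.9 m/s

4443.9 m/s


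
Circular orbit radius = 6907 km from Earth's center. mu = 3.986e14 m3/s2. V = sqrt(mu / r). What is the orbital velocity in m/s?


V = sqrt(3.986e14 / 6907000) = 7597 m/s

7597 m/s


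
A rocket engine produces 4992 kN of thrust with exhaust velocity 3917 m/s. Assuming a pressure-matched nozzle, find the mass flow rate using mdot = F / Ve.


mdot = F / Ve = 4992000 / 3917 = 1274.4 kg/s

1274.4 kg/s


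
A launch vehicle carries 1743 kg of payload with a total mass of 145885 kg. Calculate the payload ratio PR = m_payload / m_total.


PR = 1743 / 145885 = 0.0119

0.0119


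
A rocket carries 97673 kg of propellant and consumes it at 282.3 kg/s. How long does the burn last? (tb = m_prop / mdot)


tb = 97673 / 282.3 = 346.0 s

346.0 s


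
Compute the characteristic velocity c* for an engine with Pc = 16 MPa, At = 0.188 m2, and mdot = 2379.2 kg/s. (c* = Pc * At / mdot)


c* = 16e6 * 0.188 / 2379.2 = 1264 m/s

1264 m/s


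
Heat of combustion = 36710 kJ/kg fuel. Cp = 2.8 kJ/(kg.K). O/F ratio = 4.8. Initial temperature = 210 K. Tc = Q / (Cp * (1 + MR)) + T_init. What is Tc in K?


Tc = 36710 / (2.8 * (1 + 4.8)) + 210 = 2470 K

2470 K


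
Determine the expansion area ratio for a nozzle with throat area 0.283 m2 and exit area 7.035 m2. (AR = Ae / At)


AR = 7.035 / 0.283 = 24.9

24.9


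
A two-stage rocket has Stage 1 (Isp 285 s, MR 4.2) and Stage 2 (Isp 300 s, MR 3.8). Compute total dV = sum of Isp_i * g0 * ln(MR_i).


dV1 = 285 * 9.81 * ln(4.2) = 4012.3 m/s
dV2 = 300 * 9.81 * ln(3.8) = 3928.9 m/s
Total dV = 4012.3 + 3928.9 = 7941.2 m/s ~ 7941 m/s

7941 m/s


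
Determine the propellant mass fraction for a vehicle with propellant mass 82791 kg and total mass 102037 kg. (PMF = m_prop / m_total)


PMF = 82791 / 102037 = 0.811

0.811


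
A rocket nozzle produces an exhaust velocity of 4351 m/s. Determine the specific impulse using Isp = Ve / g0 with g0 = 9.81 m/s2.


Isp = Ve / g0 = 4351 / 9.81 = 443.5 s

443.5 s


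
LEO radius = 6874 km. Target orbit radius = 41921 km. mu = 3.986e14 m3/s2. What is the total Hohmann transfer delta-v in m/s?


V1 = sqrt(mu/r1) = 7614.89 m/s
dV1 = V1*(sqrt(2*r2/(r1+r2)) - 1) = 2366.86 m/s
V2 = sqrt(mu/r2) = 3083.56 m/s
dV2 = V2*(1 - sqrt(2*r1/(r1+r2))) = 1446.8 m/s
Total dV = 3814 m/s

3814 m/s


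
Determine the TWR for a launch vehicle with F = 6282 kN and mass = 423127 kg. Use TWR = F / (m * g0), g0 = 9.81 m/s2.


TWR = 6282000 / (423127 * 9.81) = 1.51

1.51


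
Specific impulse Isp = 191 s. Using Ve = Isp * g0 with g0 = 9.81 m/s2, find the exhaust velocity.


Ve = Isp * g0 = 191 * 9.81 = 1873.7 m/s

1873.7 m/s


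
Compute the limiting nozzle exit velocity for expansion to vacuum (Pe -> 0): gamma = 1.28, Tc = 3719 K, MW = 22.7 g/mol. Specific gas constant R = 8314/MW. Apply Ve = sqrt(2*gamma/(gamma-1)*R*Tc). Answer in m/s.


R = 8314 / 22.7 = 366.26 J/(kg.K)
Ve = sqrt(2 * 1.28 / (1.28 - 1) * 366.26 * 3719) = 3529 m/s

3529 m/s


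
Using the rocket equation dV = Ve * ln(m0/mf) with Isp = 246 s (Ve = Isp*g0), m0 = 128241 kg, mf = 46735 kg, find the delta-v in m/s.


Ve = 246 * 9.81 = 2413.26 m/s
dV = 2413.26 * ln(128241/46735) = 2436 m/s

2436 m/s


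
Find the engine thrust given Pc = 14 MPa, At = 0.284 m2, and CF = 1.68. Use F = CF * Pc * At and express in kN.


F = 1.68 * 14e6 * 0.284 = 6.6797e+06 N = 6679.7 kN

6679.7 kN


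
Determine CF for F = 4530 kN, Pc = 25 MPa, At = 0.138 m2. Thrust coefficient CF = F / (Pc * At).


CF = 4530000 / (25e6 * 0.138) = 1.31

1.31


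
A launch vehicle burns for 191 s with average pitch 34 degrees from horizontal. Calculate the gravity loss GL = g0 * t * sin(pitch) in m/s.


GL = 9.81 * 191 * sin(34 deg) = 1048 m/s

1048 m/s


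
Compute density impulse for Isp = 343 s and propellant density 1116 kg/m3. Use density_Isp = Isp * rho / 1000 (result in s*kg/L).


rho*Isp = 343 * 1116 / 1000 = 383 s*kg/L

383 s*kg/L


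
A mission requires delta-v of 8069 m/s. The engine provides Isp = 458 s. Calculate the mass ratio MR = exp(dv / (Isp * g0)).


Ve = 458 * 9.81 = 4492.98 m/s
MR = exp(8069 / 4492.98) = 6.025

6.025


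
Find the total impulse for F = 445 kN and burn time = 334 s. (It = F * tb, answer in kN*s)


It = 445 * 334 = 148630 kN*s

148630 kN*s


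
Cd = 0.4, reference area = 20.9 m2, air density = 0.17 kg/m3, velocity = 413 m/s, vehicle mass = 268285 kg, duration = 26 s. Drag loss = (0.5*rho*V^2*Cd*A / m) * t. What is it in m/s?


D = 0.5 * 0.17 * 413^2 * 0.4 * 20.9 = 121206.33 N
a = 121206.33 / 268285 = 0.4518 m/s2
dV = 0.4518 * 26 = 11.7 m/s

11.7 m/s


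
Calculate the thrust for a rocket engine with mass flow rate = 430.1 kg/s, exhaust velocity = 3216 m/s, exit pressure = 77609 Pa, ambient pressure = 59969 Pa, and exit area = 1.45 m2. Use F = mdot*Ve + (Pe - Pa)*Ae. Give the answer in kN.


F = 430.1 * 3216 + (77609 - 59969) * 1.45 = 1.4088e+06 N = 1408.8 kN

1408.8 kN


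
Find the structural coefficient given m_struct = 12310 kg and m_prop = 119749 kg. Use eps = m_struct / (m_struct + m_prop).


eps = 12310 / (12310 + 119749) = 0.0932

0.0932


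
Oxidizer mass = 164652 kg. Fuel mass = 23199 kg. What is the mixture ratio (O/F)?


MR = 164652 / 23199 = 7.1

7.1


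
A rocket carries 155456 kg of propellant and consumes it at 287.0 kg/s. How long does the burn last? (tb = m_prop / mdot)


tb = 155456 / 287.0 = 541.7 s

541.7 s


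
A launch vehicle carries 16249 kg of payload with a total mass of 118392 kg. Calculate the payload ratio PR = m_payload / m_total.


PR = 16249 / 118392 = 0.1372

0.1372


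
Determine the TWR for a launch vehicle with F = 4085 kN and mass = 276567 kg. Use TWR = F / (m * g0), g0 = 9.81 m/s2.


TWR = 4085000 / (276567 * 9.81) = 1.51

1.51


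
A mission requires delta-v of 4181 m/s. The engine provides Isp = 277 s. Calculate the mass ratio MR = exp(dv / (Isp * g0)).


Ve = 277 * 9.81 = 2717.37 m/s
MR = exp(4181 / 2717.37) = 4.658

4.658


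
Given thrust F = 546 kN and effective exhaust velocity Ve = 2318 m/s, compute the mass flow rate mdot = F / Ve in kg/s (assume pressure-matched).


mdot = F / Ve = 546000 / 2318 = 235.5 kg/s

235.5 kg/s


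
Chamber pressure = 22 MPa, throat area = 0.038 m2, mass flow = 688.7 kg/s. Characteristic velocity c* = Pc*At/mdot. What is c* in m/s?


c* = 22e6 * 0.038 / 688.7 = 1214 m/s

1214 m/s


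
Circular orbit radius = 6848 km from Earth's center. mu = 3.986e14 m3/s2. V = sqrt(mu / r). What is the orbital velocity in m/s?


V = sqrt(3.986e14 / 6848000) = 7629 m/s

7629 m/s


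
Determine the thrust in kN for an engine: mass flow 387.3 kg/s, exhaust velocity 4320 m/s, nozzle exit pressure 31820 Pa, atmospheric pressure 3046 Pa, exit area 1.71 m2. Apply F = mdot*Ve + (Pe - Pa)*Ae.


F = 387.3 * 4320 + (31820 - 3046) * 1.71 = 1.7223e+06 N = 1722.3 kN

1722.3 kN


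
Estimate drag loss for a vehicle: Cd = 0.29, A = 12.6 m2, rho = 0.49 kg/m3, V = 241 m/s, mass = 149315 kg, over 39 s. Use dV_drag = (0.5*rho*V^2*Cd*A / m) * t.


D = 0.5 * 0.49 * 241^2 * 0.29 * 12.6 = 51995.85 N
a = 51995.85 / 149315 = 0.3482 m/s2
dV = 0.3482 * 39 = 13.6 m/s

13.6 m/s


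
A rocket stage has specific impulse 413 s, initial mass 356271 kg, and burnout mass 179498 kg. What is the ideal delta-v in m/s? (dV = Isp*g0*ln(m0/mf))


Ve = 413 * 9.81 = 4051.53 m/s
dV = 4051.53 * ln(356271/179498) = 2777 m/s

2777 m/s


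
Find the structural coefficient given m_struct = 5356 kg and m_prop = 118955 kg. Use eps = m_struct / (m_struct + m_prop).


eps = 5356 / (5356 + 118955) = 0.0431

0.0431


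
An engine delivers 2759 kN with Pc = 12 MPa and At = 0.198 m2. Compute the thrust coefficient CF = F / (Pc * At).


CF = 2759000 / (12e6 * 0.198) = 1.16

1.16


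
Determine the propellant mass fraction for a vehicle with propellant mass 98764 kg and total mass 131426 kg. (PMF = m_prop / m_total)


PMF = 98764 / 131426 = 0.751

0.751


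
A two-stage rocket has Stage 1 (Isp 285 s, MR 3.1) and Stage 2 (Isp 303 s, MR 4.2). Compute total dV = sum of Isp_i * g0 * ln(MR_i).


dV1 = 285 * 9.81 * ln(3.1) = 3163.2 m/s
dV2 = 303 * 9.81 * ln(4.2) = 4265.7 m/s
Total dV = 3163.2 + 4265.7 = 7428.9 m/s ~ 7429 m/s

7429 m/s


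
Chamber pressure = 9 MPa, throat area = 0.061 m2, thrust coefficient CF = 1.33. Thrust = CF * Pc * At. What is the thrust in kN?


F = 1.33 * 9e6 * 0.061 = 730170.0 N = 730.2 kN

730.2 kN


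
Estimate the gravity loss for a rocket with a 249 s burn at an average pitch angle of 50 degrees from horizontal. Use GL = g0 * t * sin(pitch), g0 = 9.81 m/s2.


GL = 9.81 * 249 * sin(50 deg) = 1871 m/s

1871 m/s


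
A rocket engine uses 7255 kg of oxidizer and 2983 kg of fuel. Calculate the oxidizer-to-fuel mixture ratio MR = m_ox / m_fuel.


MR = 7255 / 2983 = 2.43

2.43


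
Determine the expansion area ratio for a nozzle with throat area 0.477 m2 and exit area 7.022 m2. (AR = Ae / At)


AR = 7.022 / 0.477 = 14.7

14.7


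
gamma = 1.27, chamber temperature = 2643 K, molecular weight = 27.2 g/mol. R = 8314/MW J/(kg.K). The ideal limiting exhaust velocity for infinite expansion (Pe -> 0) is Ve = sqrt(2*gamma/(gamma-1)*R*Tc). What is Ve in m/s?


R = 8314 / 27.2 = 305.66 J/(kg.K)
Ve = sqrt(2 * 1.27 / (1.27 - 1) * 305.66 * 2643) = 2757 m/s

2757 m/s


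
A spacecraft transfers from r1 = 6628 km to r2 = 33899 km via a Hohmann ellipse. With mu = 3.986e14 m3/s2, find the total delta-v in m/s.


V1 = sqrt(mu/r1) = 7754.92 m/s
dV1 = V1*(sqrt(2*r2/(r1+r2)) - 1) = 2275.37 m/s
V2 = sqrt(mu/r2) = 3429.06 m/s
dV2 = V2*(1 - sqrt(2*r1/(r1+r2))) = 1467.92 m/s
Total dV = 3743 m/s

3743 m/s


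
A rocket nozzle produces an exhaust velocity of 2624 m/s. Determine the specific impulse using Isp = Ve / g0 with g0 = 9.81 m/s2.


Isp = Ve / g0 = 2624 / 9.81 = 267.5 s

267.5 s


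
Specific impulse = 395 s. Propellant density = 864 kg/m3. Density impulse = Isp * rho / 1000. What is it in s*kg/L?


rho*Isp = 395 * 864 / 1000 = 341 s*kg/L

341 s*kg/L


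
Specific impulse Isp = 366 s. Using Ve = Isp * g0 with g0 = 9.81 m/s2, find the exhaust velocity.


Ve = Isp * g0 = 366 * 9.81 = 3590.5 m/s

3590.5 m/s


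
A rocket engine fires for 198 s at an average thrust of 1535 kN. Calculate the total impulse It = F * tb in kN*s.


It = 1535 * 198 = 303930 kN*s

303930 kN*s


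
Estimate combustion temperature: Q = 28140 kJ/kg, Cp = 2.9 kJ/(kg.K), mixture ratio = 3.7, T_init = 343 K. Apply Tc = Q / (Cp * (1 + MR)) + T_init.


Tc = 28140 / (2.9 * (1 + 3.7)) + 343 = 2408 K

2408 K


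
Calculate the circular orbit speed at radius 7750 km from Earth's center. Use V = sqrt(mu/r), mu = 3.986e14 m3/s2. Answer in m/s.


V = sqrt(3.986e14 / 7750000) = 7172 m/s

7172 m/s


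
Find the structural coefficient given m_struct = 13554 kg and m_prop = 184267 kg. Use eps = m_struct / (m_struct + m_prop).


eps = 13554 / (13554 + 184267) = 0.0685

0.0685


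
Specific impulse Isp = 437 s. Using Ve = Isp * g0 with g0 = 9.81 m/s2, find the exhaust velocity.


Ve = Isp * g0 = 437 * 9.81 = 4287.0 m/s

4287.0 m/s


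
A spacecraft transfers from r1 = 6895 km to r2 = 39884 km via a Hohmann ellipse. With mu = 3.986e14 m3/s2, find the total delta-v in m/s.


V1 = sqrt(mu/r1) = 7603.29 m/s
dV1 = V1*(sqrt(2*r2/(r1+r2)) - 1) = 2325.37 m/s
V2 = sqrt(mu/r2) = 3161.33 m/s
dV2 = V2*(1 - sqrt(2*r1/(r1+r2))) = 1444.9 m/s
Total dV = 3770 m/s

3770 m/s


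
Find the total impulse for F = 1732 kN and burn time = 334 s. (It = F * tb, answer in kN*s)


It = 1732 * 334 = 578488 kN*s

578488 kN*s


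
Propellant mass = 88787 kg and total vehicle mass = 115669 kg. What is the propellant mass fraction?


PMF = 88787 / 115669 = 0.768

0.768


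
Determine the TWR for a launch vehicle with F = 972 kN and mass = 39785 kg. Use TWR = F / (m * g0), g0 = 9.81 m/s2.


TWR = 972000 / (39785 * 9.81) = 2.49

2.49


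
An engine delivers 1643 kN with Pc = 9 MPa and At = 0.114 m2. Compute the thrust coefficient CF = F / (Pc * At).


CF = 1643000 / (9e6 * 0.114) = 1.6

1.6


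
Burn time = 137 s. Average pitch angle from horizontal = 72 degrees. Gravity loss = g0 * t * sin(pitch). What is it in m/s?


GL = 9.81 * 137 * sin(72 deg) = 1278 m/s

1278 m/s


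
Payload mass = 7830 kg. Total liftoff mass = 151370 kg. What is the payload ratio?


PR = 7830 / 151370 = 0.0517

0.0517


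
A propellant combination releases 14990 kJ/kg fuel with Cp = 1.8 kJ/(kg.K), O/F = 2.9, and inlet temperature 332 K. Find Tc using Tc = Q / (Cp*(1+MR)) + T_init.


Tc = 14990 / (1.8 * (1 + 2.9)) + 332 = 2467 K

2467 K


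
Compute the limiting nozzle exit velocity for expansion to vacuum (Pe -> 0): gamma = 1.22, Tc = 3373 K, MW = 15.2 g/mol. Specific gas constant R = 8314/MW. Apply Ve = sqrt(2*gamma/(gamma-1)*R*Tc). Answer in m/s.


R = 8314 / 15.2 = 546.97 J/(kg.K)
Ve = sqrt(2 * 1.22 / (1.22 - 1) * 546.97 * 3373) = 4524 m/s

4524 m/s


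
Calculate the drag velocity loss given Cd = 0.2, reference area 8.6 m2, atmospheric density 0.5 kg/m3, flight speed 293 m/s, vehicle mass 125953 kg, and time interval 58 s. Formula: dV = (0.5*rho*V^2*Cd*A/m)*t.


D = 0.5 * 0.5 * 293^2 * 0.2 * 8.6 = 36915.07 N
a = 36915.07 / 125953 = 0.2931 m/s2
dV = 0.2931 * 58 = 17.0 m/s

17.0 m/s


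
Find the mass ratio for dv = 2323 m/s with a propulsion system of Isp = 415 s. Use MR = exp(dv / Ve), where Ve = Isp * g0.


Ve = 415 * 9.81 = 4071.15 m/s
MR = exp(2323 / 4071.15) = 1.769

1.769


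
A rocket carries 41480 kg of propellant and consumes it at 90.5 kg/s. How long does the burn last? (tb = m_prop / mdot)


tb = 41480 / 90.5 = 458.3 s

458.3 s


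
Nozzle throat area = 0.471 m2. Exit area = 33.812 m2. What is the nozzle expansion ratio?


AR = 33.812 / 0.471 = 71.8

71.8


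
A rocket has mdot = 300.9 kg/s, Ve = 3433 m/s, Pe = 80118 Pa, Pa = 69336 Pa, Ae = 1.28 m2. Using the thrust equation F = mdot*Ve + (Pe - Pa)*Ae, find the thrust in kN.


F = 300.9 * 3433 + (80118 - 69336) * 1.28 = 1.0468e+06 N = 1046.8 kN

1046.8 kN


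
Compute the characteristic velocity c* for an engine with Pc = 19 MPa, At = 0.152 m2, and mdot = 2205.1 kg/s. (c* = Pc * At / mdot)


c* = 19e6 * 0.152 / 2205.1 = 1310 m/s

1310 m/s


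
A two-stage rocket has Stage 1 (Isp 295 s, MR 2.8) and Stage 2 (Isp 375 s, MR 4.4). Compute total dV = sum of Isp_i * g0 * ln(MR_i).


dV1 = 295 * 9.81 * ln(2.8) = 2979.7 m/s
dV2 = 375 * 9.81 * ln(4.4) = 5450.5 m/s
Total dV = 2979.7 + 5450.5 = 8430.2 m/s ~ 8430 m/s

8430 m/s


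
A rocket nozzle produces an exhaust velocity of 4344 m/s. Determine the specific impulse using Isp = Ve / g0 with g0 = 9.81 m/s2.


Isp = Ve / g0 = 4344 / 9.81 = 442.8 s

442.8 s


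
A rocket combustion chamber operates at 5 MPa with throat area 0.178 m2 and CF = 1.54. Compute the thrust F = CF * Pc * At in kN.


F = 1.54 * 5e6 * 0.178 = 1.3706e+06 N = 1370.6 kN

1370.6 kN


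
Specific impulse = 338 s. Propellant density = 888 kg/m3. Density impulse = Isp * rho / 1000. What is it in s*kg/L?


rho*Isp = 338 * 888 / 1000 = 300 s*kg/L

300 s*kg/L


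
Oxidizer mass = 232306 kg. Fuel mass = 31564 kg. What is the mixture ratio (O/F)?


MR = 232306 / 31564 = 7.36

7.36


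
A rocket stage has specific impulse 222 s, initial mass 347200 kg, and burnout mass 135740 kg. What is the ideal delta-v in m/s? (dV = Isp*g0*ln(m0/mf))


Ve = 222 * 9.81 = 2177.82 m/s
dV = 2177.82 * ln(347200/135740) = 2045 m/s

2045 m/s


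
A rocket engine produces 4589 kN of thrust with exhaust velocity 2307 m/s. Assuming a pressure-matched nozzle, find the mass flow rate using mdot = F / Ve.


mdot = F / Ve = 4589000 / 2307 = 1989.2 kg/s

1989.2 kg/s


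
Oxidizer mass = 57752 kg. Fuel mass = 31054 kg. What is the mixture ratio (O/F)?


MR = 57752 / 31054 = 1.86

1.86


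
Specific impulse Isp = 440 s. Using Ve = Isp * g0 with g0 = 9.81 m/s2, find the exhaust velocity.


Ve = Isp * g0 = 440 * 9.81 = 4316.4 m/s

4316.4 m/s


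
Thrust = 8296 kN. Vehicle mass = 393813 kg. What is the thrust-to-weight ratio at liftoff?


TWR = 8296000 / (393813 * 9.81) = 2.15

2.15


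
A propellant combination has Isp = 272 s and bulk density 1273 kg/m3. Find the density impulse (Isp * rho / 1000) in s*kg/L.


rho*Isp = 272 * 1273 / 1000 = 346 s*kg/L

346 s*kg/L


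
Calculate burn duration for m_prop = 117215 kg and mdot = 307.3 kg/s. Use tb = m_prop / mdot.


tb = 117215 / 307.3 = 381.4 s

381.4 s


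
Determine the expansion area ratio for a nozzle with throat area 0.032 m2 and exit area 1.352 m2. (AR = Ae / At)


AR = 1.352 / 0.032 = 42.2

42.2


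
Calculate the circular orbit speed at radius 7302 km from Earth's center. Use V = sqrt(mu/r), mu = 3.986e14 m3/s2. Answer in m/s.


V = sqrt(3.986e14 / 7302000) = 7388 m/s

7388 m/s


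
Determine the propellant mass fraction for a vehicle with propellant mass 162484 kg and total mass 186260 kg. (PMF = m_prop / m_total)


PMF = 162484 / 186260 = 0.872

0.872


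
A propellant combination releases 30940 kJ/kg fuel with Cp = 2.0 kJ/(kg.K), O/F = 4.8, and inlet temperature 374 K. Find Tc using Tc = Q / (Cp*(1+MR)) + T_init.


Tc = 30940 / (2.0 * (1 + 4.8)) + 374 = 3041 K

3041 K


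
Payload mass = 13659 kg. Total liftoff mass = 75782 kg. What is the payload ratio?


PR = 13659 / 75782 = 0.1802

0.1802


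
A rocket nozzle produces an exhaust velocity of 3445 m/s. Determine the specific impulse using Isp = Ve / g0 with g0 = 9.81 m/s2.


Isp = Ve / g0 = 3445 / 9.81 = 351.2 s

351.2 s


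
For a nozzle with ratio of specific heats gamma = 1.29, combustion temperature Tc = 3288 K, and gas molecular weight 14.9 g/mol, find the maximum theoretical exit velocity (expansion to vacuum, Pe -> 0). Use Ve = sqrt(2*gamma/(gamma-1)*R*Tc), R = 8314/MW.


R = 8314 / 14.9 = 557.99 J/(kg.K)
Ve = sqrt(2 * 1.29 / (1.29 - 1) * 557.99 * 3288) = 4040 m/s

4040 m/s


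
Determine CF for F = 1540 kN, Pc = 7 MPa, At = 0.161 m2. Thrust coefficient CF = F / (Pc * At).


CF = 1540000 / (7e6 * 0.161) = 1.37

1.37


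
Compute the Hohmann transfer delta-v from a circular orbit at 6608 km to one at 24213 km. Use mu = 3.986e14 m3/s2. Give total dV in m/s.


V1 = sqrt(mu/r1) = 7766.65 m/s
dV1 = V1*(sqrt(2*r2/(r1+r2)) - 1) = 1968.66 m/s
V2 = sqrt(mu/r2) = 4057.37 m/s
dV2 = V2*(1 - sqrt(2*r1/(r1+r2))) = 1400.49 m/s
Total dV = 3369 m/s

3369 m/s


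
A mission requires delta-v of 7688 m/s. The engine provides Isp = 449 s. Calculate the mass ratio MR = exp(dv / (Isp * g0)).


Ve = 449 * 9.81 = 4404.69 m/s
MR = exp(7688 / 4404.69) = 5.728

5.728


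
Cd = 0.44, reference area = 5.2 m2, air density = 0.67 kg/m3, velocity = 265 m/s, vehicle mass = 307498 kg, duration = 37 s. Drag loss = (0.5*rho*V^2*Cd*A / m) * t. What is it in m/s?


D = 0.5 * 0.67 * 265^2 * 0.44 * 5.2 = 53826.06 N
a = 53826.06 / 307498 = 0.175 m/s2
dV = 0.175 * 37 = 6.5 m/s

6.5 m/s


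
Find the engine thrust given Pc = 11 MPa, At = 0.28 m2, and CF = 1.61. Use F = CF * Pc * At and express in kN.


F = 1.61 * 11e6 * 0.28 = 4.9588e+06 N = 4958.8 kN

4958.8 kN


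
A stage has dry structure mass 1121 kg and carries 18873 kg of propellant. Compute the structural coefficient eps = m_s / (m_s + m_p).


eps = 1121 / (1121 + 18873) = 0.0561

0.0561


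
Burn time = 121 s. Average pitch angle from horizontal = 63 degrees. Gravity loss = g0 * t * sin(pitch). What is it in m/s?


GL = 9.81 * 121 * sin(63 deg) = 1058 m/s

1058 m/s


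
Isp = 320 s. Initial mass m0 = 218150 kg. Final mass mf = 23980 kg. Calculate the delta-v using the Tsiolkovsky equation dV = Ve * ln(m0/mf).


Ve = 320 * 9.81 = 3139.2 m/s
dV = 3139.2 * ln(218150/23980) = 6931 m/s

6931 m/s


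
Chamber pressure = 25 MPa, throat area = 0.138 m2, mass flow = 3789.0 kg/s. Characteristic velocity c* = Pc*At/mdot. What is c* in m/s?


c* = 25e6 * 0.138 / 3789.0 = 911 m/s

911 m/s


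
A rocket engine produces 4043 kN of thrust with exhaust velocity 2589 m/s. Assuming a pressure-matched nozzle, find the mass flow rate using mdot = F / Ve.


mdot = F / Ve = 4043000 / 2589 = 1561.6 kg/s

1561.6 kg/s


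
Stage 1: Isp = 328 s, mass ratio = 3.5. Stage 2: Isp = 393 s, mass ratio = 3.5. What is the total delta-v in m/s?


dV1 = 328 * 9.81 * ln(3.5) = 4031.0 m/s
dV2 = 393 * 9.81 * ln(3.5) = 4829.8 m/s
Total dV = 4031.0 + 4829.8 = 8860.8 m/s ~ 8861 m/s

8861 m/s


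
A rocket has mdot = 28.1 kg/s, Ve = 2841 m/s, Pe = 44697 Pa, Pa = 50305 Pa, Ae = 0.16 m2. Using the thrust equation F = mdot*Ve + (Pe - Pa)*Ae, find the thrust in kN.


F = 28.1 * 2841 + (44697 - 50305) * 0.16 = 78935.0 N = 78.9 kN

78.9 kN


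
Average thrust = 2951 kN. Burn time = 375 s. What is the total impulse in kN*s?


It = 2951 * 375 = 1106625 kN*s

1106625 kN*s


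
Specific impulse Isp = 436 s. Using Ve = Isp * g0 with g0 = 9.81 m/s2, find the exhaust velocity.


Ve = Isp * g0 = 436 * 9.81 = 4277.2 m/s

4277.2 m/s


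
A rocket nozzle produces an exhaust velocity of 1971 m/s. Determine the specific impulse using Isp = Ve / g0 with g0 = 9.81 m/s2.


Isp = Ve / g0 = 1971 / 9.81 = 200.9 s

200.9 s


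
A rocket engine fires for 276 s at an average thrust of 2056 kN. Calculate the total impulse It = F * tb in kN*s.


It = 2056 * 276 = 567456 kN*s

567456 kN*s


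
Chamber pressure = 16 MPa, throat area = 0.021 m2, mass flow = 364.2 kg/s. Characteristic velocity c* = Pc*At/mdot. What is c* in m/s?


c* = 16e6 * 0.021 / 364.2 = 923 m/s

923 m/s


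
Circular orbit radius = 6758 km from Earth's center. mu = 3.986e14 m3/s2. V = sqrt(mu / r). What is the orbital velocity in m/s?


V = sqrt(3.986e14 / 6758000) = 7680 m/s

7680 m/s


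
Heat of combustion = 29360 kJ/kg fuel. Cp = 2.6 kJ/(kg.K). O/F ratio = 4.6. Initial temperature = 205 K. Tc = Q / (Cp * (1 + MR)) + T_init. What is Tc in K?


Tc = 29360 / (2.6 * (1 + 4.6)) + 205 = 2221 K

2221 K


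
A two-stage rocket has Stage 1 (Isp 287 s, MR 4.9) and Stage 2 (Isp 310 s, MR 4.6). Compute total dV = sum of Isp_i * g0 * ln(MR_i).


dV1 = 287 * 9.81 * ln(4.9) = 4474.4 m/s
dV2 = 310 * 9.81 * ln(4.6) = 4640.9 m/s
Total dV = 4474.4 + 4640.9 = 9115.3 m/s ~ 9115 m/s

9115 m/s


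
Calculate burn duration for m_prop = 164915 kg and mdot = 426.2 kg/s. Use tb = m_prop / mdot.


tb = 164915 / 426.2 = 386.9 s

386.9 s


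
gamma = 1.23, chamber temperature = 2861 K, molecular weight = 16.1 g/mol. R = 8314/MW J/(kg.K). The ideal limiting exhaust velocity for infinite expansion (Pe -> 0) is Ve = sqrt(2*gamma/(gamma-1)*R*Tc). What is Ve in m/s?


R = 8314 / 16.1 = 516.4 J/(kg.K)
Ve = sqrt(2 * 1.23 / (1.23 - 1) * 516.4 * 2861) = 3975 m/s

3975 m/s


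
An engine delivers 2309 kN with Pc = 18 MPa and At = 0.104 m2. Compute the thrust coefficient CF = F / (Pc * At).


CF = 2309000 / (18e6 * 0.104) = 1.23

1.23


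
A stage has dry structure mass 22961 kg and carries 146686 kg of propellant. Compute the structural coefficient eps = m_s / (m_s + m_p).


eps = 22961 / (22961 + 146686) = 0.1353

0.1353


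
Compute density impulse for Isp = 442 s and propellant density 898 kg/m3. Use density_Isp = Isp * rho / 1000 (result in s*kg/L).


rho*Isp = 442 * 898 / 1000 = 397 s*kg/L

397 s*kg/L


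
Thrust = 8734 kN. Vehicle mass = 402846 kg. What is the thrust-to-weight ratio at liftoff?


TWR = 8734000 / (402846 * 9.81) = 2.21

2.21


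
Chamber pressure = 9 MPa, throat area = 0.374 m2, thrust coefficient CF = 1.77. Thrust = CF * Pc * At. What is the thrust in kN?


F = 1.77 * 9e6 * 0.374 = 5.9578e+06 N = 5957.8 kN

5957.8 kN


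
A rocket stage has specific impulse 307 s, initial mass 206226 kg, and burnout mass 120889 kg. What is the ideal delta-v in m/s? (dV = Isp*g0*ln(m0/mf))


Ve = 307 * 9.81 = 3011.67 m/s
dV = 3011.67 * ln(206226/120889) = 1609 m/s

1609 m/s


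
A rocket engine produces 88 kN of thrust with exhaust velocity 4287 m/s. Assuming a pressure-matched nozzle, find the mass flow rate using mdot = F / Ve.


mdot = F / Ve = 88000 / 4287 = 20.5 kg/s

20.5 kg/s


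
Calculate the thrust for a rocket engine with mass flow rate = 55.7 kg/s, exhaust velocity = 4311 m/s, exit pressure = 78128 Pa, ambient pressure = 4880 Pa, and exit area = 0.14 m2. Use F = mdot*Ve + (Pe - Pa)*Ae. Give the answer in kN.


F = 55.7 * 4311 + (78128 - 4880) * 0.14 = 250377.0 N = 250.4 kN

250.4 kN


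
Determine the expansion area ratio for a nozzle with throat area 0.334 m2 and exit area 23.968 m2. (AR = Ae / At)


AR = 23.968 / 0.334 = 71.8

71.8


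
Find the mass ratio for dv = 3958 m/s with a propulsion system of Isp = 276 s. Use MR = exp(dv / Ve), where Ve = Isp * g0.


Ve = 276 * 9.81 = 2707.56 m/s
MR = exp(3958 / 2707.56) = 4.314

4.314


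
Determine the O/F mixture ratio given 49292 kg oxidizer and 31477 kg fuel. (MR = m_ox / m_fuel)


MR = 49292 / 31477 = 1.57

1.57


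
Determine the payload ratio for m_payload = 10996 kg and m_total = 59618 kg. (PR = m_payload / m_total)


PR = 10996 / 59618 = 0.1844

0.1844


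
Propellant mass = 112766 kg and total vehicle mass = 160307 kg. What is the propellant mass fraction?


PMF = 112766 / 160307 = 0.703

0.703


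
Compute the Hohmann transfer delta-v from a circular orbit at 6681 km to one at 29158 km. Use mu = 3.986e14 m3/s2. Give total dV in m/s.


V1 = sqrt(mu/r1) = 7724.1 m/s
dV1 = V1*(sqrt(2*r2/(r1+r2)) - 1) = 2128.79 m/s
V2 = sqrt(mu/r2) = 3697.34 m/s
dV2 = V2*(1 - sqrt(2*r1/(r1+r2))) = 1439.74 m/s
Total dV = 3569 m/s

3569 m/s


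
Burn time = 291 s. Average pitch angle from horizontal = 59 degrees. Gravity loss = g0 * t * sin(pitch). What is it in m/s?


GL = 9.81 * 291 * sin(59 deg) = 2447 m/s

2447 m/s


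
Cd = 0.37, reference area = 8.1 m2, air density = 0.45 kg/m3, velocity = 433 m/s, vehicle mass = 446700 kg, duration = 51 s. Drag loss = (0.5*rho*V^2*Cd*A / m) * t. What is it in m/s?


D = 0.5 * 0.45 * 433^2 * 0.37 * 8.1 = 126428.52 N
a = 126428.52 / 446700 = 0.283 m/s2
dV = 0.283 * 51 = 14.4 m/s

14.4 m/s


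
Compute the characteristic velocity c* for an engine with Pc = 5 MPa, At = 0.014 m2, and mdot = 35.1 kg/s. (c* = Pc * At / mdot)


c* = 5e6 * 0.014 / 35.1 = 1994 m/s

1994 m/s


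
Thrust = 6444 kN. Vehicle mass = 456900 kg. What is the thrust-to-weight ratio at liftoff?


TWR = 6444000 / (456900 * 9.81) = 1.44

1.44


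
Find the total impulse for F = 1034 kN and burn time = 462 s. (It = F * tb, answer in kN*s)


It = 1034 * 462 = 477708 kN*s

477708 kN*s


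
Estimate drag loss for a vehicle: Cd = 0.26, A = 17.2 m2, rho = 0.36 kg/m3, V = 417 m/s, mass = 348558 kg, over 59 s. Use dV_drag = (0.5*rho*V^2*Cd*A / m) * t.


D = 0.5 * 0.36 * 417^2 * 0.26 * 17.2 = 139973.69 N
a = 139973.69 / 348558 = 0.4016 m/s2
dV = 0.4016 * 59 = 23.7 m/s

23.7 m/s


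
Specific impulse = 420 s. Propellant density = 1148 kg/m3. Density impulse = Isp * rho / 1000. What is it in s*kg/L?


rho*Isp = 420 * 1148 / 1000 = 482 s*kg/L

482 s*kg/L


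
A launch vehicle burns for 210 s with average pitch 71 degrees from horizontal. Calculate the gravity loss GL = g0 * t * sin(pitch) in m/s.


GL = 9.81 * 210 * sin(71 deg) = 1948 m/s

1948 m/s


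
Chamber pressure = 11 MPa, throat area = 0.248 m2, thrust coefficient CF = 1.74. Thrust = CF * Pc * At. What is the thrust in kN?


F = 1.74 * 11e6 * 0.248 = 4.7467e+06 N = 4746.7 kN

4746.7 kN


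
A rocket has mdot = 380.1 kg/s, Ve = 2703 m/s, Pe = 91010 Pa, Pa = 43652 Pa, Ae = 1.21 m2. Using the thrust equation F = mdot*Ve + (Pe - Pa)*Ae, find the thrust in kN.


F = 380.1 * 2703 + (91010 - 43652) * 1.21 = 1.0847e+06 N = 1084.7 kN

1084.7 kN


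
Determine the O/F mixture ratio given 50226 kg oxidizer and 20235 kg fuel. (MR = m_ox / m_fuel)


MR = 50226 / 20235 = 2.48

2.48


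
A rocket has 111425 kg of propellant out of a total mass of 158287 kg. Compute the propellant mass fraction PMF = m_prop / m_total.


PMF = 111425 / 158287 = 0.704

0.704


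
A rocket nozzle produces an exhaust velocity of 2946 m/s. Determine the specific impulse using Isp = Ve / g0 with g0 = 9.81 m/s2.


Isp = Ve / g0 = 2946 / 9.81 = 300.3 s

300.3 s


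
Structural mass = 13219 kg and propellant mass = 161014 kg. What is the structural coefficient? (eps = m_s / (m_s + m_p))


eps = 13219 / (13219 + 161014) = 0.0759

0.0759


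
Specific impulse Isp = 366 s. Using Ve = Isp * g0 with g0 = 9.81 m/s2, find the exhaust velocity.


Ve = Isp * g0 = 366 * 9.81 = 3590.5 m/s

3590.5 m/s


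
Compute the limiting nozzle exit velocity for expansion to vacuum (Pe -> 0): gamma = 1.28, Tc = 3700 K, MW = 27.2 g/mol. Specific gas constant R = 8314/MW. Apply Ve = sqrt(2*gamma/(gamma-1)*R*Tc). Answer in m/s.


R = 8314 / 27.2 = 305.66 J/(kg.K)
Ve = sqrt(2 * 1.28 / (1.28 - 1) * 305.66 * 3700) = 3216 m/s

3216 m/s


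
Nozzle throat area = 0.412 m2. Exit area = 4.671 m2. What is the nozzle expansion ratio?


AR = 4.671 / 0.412 = 11.3

11.3


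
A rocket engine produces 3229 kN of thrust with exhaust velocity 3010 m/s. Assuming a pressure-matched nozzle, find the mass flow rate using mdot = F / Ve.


mdot = F / Ve = 3229000 / 3010 = 1072.8 kg/s

1072.8 kg/s


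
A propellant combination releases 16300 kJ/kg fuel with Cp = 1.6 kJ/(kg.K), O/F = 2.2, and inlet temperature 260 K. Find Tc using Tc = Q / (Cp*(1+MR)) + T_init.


Tc = 16300 / (1.6 * (1 + 2.2)) + 260 = 3444 K

3444 K


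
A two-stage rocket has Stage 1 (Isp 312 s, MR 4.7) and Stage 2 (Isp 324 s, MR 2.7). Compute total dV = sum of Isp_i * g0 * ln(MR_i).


dV1 = 312 * 9.81 * ln(4.7) = 4736.7 m/s
dV2 = 324 * 9.81 * ln(2.7) = 3157.0 m/s
Total dV = 4736.7 + 3157.0 = 7893.7 m/s ~ 7894 m/s

7894 m/s


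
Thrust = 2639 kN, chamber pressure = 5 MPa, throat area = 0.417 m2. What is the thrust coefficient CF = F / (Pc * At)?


CF = 2639000 / (5e6 * 0.417) = 1.27

1.27


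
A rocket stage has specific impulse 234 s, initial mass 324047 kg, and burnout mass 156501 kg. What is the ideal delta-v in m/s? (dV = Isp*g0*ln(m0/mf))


Ve = 234 * 9.81 = 2295.54 m/s
dV = 2295.54 * ln(324047/156501) = 1671 m/s

1671 m/s


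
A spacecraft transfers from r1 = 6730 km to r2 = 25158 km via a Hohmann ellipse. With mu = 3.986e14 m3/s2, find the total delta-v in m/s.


V1 = sqrt(mu/r1) = 7695.93 m/s
dV1 = V1*(sqrt(2*r2/(r1+r2)) - 1) = 1971.27 m/s
V2 = sqrt(mu/r2) = 3980.44 m/s
dV2 = V2*(1 - sqrt(2*r1/(r1+r2))) = 1394.37 m/s
Total dV = 3366 m/s

3366 m/s


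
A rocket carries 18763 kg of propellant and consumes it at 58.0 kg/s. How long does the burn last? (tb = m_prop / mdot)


tb = 18763 / 58.0 = 323.5 s

323.5 s


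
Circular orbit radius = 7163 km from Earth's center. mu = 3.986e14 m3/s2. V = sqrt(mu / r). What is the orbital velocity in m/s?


V = sqrt(3.986e14 / 7163000) = 7460 m/s

7460 m/s


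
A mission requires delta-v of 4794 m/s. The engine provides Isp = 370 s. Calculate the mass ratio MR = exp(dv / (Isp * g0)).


Ve = 370 * 9.81 = 3629.7 m/s
MR = exp(4794 / 3629.7) = 3.746

3.746


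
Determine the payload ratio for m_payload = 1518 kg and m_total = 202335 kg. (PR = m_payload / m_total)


PR = 1518 / 202335 = 0.0075

0.0075


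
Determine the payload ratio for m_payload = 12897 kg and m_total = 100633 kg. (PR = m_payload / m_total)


PR = 12897 / 100633 = 0.1282

0.1282


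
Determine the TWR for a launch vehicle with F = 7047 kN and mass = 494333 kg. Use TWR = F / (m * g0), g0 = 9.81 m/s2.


TWR = 7047000 / (494333 * 9.81) = 1.45

1.45


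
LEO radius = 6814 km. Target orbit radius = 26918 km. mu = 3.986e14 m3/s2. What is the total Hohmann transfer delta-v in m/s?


V1 = sqrt(mu/r1) = 7648.35 m/s
dV1 = V1*(sqrt(2*r2/(r1+r2)) - 1) = 2014.01 m/s
V2 = sqrt(mu/r2) = 3848.11 m/s
dV2 = V2*(1 - sqrt(2*r1/(r1+r2))) = 1402.19 m/s
Total dV = 3416 m/s

3416 m/s


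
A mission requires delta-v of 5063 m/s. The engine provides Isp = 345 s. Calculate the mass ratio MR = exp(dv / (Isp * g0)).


Ve = 345 * 9.81 = 3384.45 m/s
MR = exp(5063 / 3384.45) = 4.464

4.464


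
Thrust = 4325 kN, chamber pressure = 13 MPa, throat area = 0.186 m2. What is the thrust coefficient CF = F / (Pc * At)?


CF = 4325000 / (13e6 * 0.186) = 1.79

1.79


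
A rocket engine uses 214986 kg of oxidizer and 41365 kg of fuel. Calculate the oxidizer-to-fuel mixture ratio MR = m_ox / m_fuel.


MR = 214986 / 41365 = 5.2

5.2


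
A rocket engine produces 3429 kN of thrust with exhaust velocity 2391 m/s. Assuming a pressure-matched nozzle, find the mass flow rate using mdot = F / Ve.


mdot = F / Ve = 3429000 / 2391 = 1434.1 kg/s

1434.1 kg/s


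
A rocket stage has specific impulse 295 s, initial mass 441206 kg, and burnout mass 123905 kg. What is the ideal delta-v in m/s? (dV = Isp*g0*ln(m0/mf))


Ve = 295 * 9.81 = 2893.95 m/s
dV = 2893.95 * ln(441206/123905) = 3675 m/s

3675 m/s


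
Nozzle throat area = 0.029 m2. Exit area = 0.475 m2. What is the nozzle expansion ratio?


AR = 0.475 / 0.029 = 16.4

16.4


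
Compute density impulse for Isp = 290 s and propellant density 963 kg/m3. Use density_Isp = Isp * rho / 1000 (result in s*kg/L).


rho*Isp = 290 * 963 / 1000 = 279 s*kg/L

279 s*kg/L


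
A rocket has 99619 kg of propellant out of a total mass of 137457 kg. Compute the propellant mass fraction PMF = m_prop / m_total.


PMF = 99619 / 137457 = 0.725

0.725


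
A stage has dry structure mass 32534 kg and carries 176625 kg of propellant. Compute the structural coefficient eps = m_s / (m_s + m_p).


eps = 32534 / (32534 + 176625) = 0.1555

0.1555


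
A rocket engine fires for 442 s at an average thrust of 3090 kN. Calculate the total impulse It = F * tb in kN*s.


It = 3090 * 442 = 1365780 kN*s

1365780 kN*s


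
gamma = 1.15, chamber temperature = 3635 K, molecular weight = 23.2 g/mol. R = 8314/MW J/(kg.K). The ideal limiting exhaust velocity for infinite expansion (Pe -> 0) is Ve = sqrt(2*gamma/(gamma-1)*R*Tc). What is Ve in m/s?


R = 8314 / 23.2 = 358.36 J/(kg.K)
Ve = sqrt(2 * 1.15 / (1.15 - 1) * 358.36 * 3635) = 4469 m/s

4469 m/s


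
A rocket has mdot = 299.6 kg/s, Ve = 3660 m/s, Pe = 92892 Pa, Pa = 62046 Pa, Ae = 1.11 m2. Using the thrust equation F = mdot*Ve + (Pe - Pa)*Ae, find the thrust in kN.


F = 299.6 * 3660 + (92892 - 62046) * 1.11 = 1.1308e+06 N = 1130.8 kN

1130.8 kN


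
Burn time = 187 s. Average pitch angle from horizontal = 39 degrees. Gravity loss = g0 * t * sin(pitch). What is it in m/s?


GL = 9.81 * 187 * sin(39 deg) = 1154 m/s

1154 m/s


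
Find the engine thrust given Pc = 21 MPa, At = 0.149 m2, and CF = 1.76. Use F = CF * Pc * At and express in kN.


F = 1.76 * 21e6 * 0.149 = 5.5070e+06 N = 5507.0 kN

5507.0 kN


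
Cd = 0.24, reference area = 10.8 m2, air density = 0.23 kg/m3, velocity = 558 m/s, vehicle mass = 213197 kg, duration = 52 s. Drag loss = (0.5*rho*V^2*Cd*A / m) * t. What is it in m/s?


D = 0.5 * 0.23 * 558^2 * 0.24 * 10.8 = 92811.38 N
a = 92811.38 / 213197 = 0.4353 m/s2
dV = 0.4353 * 52 = 22.6 m/s

22.6 m/s


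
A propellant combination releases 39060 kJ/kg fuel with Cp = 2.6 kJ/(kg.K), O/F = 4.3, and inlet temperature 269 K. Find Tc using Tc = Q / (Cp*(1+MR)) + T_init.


Tc = 39060 / (2.6 * (1 + 4.3)) + 269 = 3104 K

3104 K


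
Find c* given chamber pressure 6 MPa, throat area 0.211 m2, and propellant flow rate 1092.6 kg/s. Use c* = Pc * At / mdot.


c* = 6e6 * 0.211 / 1092.6 = 1159 m/s

1159 m/s


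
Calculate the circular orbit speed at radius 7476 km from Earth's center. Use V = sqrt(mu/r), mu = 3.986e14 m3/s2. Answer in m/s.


V = sqrt(3.986e14 / 7476000) = 7302 m/s

7302 m/s


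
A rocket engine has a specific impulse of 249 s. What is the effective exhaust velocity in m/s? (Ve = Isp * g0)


Ve = Isp * g0 = 249 * 9.81 = 2442.7 m/s

2442.7 m/s


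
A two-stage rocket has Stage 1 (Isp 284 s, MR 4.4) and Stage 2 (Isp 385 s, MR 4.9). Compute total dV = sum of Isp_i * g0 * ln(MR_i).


dV1 = 284 * 9.81 * ln(4.4) = 4127.8 m/s
dV2 = 385 * 9.81 * ln(4.9) = 6002.3 m/s
Total dV = 4127.8 + 6002.3 = 10130.1 m/s ~ 10130 m/s

10130 m/s


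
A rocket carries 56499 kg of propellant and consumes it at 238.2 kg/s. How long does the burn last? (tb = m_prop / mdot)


tb = 56499 / 238.2 = 237.2 s

237.2 s


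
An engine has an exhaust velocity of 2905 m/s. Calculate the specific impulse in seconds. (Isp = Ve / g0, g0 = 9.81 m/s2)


Isp = Ve / g0 = 2905 / 9.81 = 296.1 s

296.1 s


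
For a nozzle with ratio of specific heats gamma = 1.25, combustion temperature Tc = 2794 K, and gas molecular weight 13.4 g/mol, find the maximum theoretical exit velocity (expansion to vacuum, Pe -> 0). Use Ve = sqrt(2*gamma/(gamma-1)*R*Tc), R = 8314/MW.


R = 8314 / 13.4 = 620.45 J/(kg.K)
Ve = sqrt(2 * 1.25 / (1.25 - 1) * 620.45 * 2794) = 4164 m/s

4164 m/s


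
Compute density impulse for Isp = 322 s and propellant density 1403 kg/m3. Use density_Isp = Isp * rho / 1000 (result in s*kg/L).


rho*Isp = 322 * 1403 / 1000 = 452 s*kg/L

452 s*kg/L


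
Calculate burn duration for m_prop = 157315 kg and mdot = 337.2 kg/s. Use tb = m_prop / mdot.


tb = 157315 / 337.2 = 466.5 s

466.5 s


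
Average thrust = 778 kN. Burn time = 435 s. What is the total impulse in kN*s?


It = 778 * 435 = 338430 kN*s

338430 kN*s


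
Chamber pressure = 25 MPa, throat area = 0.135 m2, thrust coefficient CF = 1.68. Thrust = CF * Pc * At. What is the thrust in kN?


F = 1.68 * 25e6 * 0.135 = 5.6700e+06 N = 5670.0 kN

5670.0 kN


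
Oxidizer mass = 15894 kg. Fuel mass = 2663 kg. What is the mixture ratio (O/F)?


MR = 15894 / 2663 = 5.97

5.97


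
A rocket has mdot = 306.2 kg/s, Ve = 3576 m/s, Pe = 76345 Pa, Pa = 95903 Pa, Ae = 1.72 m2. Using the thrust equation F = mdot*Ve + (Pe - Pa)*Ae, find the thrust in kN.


F = 306.2 * 3576 + (76345 - 95903) * 1.72 = 1.0613e+06 N = 1061.3 kN

1061.3 kN


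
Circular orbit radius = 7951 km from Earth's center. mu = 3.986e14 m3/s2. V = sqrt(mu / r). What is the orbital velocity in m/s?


V = sqrt(3.986e14 / 7951000) = 7080 m/s

7080 m/s


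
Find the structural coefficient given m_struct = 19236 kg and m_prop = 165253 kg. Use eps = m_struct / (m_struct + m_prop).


eps = 19236 / (19236 + 165253) = 0.1043

0.1043


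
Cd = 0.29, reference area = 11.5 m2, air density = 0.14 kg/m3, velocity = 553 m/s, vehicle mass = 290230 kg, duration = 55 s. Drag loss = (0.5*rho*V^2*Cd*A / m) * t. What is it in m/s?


D = 0.5 * 0.14 * 553^2 * 0.29 * 11.5 = 71391.11 N
a = 71391.11 / 290230 = 0.246 m/s2
dV = 0.246 * 55 = 13.5 m/s

13.5 m/s


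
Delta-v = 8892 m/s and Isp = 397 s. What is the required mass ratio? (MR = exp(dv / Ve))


Ve = 397 * 9.81 = 3894.57 m/s
MR = exp(8892 / 3894.57) = 9.808

9.808


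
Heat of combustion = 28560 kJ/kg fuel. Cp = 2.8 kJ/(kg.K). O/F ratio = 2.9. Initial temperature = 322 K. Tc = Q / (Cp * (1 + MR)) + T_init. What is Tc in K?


Tc = 28560 / (2.8 * (1 + 2.9)) + 322 = 2937 K

2937 K


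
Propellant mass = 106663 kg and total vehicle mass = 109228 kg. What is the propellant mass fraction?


PMF = 106663 / 109228 = 0.977

0.977


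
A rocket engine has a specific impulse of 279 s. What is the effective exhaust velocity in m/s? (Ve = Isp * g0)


Ve = Isp * g0 = 279 * 9.81 = 2737.0 m/s

2737.0 m/s
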